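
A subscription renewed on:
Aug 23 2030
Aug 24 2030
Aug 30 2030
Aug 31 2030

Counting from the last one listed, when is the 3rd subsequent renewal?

Sep 13 2030

The gap pattern 1, 6, 1 repeats every 2 events.
These are the Fridays and Saturdays of each week.
The following Friday is Sep 6 2030.
The following Saturday is Sep 7 2030.
The following Friday is Sep 13 2030.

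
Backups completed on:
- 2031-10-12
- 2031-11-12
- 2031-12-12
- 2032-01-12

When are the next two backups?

Gaps: 31, 30, 31 days — not constant. Every event is on the 12th of the month.
Pattern: the 12th of each month.
Next: February 2032 → 2032-02-12.
March 2032: 2032-03-12.

2032-02-12, 2032-03-12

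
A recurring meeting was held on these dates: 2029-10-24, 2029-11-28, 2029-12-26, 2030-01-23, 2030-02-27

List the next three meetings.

These are Wednesdays at 28- or 35-day spacing (35, 28, 28, 35).
The pattern: 4th Wednesday of the month.
4th Wednesday of March 2030: 2030-03-27.
April 2030 — 4th Wednesday is 2030-04-24.
4th Wednesday of May 2030: 2030-05-22.

2030-03-27, 2030-04-24, 2030-05-22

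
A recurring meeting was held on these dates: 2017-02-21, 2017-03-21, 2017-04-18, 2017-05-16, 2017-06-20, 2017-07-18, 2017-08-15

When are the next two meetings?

Gaps: 28, 28, 28, 35, 28, 28 days — a mix of 28 and 35. Every date is a Tuesday.
Each is the 3rd Tuesday of its month.
September 2017 — 3rd Tuesday is 2017-09-19.
3rd Tuesday of October 2017: 2017-10-17.

2017-09-19, 2017-10-17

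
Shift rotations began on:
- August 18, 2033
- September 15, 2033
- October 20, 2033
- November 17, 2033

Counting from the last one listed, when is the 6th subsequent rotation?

May 18, 2034

These are Thursdays at 28- or 35-day spacing (28, 35, 28).
The pattern: 3rd Thursday of the month.
3rd Thursday of December 2033: December 15, 2033.
January 2034 — 3rd Thursday is January 19, 2034.
3rd Thursday of February 2034: February 16, 2034.
March 2034 — 3rd Thursday is March 16, 2034.
April 2034 — 3rd Thursday is April 20, 2034.
3rd Thursday of May 2034: May 18, 2034.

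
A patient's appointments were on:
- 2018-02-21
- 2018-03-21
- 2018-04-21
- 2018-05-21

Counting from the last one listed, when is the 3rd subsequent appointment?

2018-08-21

The day-of-month is always 21 (28, 31, 30 days between events).
So this recurs on the 21st of each month.
June 2018: 2018-06-21.
Next: July 2018 → 2018-07-21.
August 2018: 2018-08-21.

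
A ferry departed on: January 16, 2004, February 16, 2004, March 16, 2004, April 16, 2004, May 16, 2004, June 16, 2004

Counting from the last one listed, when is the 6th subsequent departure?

December 16, 2004

The day-of-month is always 16 (31, 29, 31, 30, 31 days between events).
So this recurs on the 16th of each month.
July 2004: July 16, 2004.
Next: August 2004 → August 16, 2004.
Next: September 2004 → September 16, 2004.
Next: October 2004 → October 16, 2004.
November 2004: November 16, 2004.
December 2004: December 16, 2004.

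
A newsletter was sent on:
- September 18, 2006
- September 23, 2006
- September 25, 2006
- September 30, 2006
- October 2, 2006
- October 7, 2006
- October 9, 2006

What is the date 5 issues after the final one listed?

Gaps: 5, 2, 5, 2, 5, 2 days — not constant, but cyclic with period 2.
The events fall on every Monday and Saturday.
The following Saturday is October 14, 2006.
Next Monday: October 16, 2006.
Next Saturday: October 21, 2006.
The following Monday is October 23, 2006.
Next Saturday: October 28, 2006.

October 28, 2006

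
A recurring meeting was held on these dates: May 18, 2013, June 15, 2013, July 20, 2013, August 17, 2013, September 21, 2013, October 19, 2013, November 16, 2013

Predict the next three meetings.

These are Saturdays at 28- or 35-day spacing (28, 35, 28, 35, 28, 28).
The pattern: 3rd Saturday of the month.
3rd Saturday of December 2013: December 21, 2013.
January 2014 — 3rd Saturday is January 18, 2014.
3rd Saturday of February 2014: February 15, 2014.

December 21, 2013; January 18, 2014; February 15, 2014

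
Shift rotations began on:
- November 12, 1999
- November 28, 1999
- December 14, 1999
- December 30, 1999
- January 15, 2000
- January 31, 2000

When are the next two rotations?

The spacing is 16, 16, 16, 16, 16 days — always 16 days.
January 31, 2000 + 16 days = February 16, 2000.
February 16, 2000 + 16 days = March 3, 2000.

February 16, 2000; March 3, 2000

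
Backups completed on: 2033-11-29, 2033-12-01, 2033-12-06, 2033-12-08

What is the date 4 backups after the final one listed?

2033-12-22

The gap pattern 2, 5, 2 repeats every 2 events.
These are the Tuesdays and Thursdays of each week.
The following Tuesday is 2033-12-13.
Next Thursday: 2033-12-15.
Next Tuesday: 2033-12-20.
Next Thursday: 2033-12-22.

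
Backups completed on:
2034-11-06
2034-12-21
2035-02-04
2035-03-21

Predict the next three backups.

Every event comes 45 days after the last (45, 45, 45).
2035-03-21 + 45 days = 2035-05-05.
2035-05-05 + 45 days = 2035-06-19.
2035-06-19 + 45 days = 2035-08-03.

2035-05-05, 2035-06-19, 2035-08-03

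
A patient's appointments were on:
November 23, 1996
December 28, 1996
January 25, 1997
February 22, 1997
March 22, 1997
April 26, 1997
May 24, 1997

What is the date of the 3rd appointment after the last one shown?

August 23, 1997

These are Saturdays at 28- or 35-day spacing (35, 28, 28, 28, 35, 28).
The pattern: 4th Saturday of the month.
4th Saturday of June 1997: June 28, 1997.
July 1997 — 4th Saturday is July 26, 1997.
4th Saturday of August 1997: August 23, 1997.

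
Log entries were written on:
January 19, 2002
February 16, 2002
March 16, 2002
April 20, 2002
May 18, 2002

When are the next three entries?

These are Saturdays at 28- or 35-day spacing (28, 28, 35, 28).
The pattern: 3rd Saturday of the month.
June 2002 — 3rd Saturday is June 15, 2002.
July 2002 — 3rd Saturday is July 20, 2002.
3rd Saturday of August 2002: August 17, 2002.

June 15, 2002; July 20, 2002; August 17, 2002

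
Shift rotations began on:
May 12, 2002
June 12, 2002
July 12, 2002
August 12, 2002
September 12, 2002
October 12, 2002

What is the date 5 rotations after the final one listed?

March 12, 2003

The day-of-month is always 12 (31, 30, 31, 31, 30 days between events).
So this recurs on the 12th of each month.
November 2002: November 12, 2002.
Next: December 2002 → December 12, 2002.
Next: January 2003 → January 12, 2003.
Next: February 2003 → February 12, 2003.
March 2003: March 12, 2003.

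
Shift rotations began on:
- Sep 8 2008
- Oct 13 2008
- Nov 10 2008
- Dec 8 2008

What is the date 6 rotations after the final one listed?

All dates are Mondays, 35, 28, 28 days apart.
Specifically, the 2nd Monday of each month.
2nd Monday of January 2009: Jan 12 2009.
February 2009 — 2nd Monday is Feb 9 2009.
2nd Monday of March 2009: Mar 9 2009.
April 2009 — 2nd Monday is Apr 13 2009.
May 2009 — 2nd Monday is May 11 2009.
2nd Monday of June 2009: Jun 8 2009.

Jun 8 2009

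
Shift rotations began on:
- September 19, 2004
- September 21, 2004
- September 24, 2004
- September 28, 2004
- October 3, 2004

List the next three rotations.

October 9, 2004; October 16, 2004; October 24, 2004

The spacing grows by 1 each time: 2, 3, 4, 5 days.
Next gap: 6 days. October 3, 2004 + 6 days = October 9, 2004.
Next gap: 7 days. October 9, 2004 + 7 days = October 16, 2004.
Next gap: 8 days. October 16, 2004 + 8 days = October 24, 2004.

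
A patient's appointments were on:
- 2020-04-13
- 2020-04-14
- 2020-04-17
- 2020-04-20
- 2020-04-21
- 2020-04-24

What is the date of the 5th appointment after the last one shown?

2020-05-05

Every event lands on a Monday or Tuesday or Friday (gaps cycle 1, 3, 3, 1, 3).
So the schedule is: every Monday, Tuesday and Friday.
Next Monday: 2020-04-27.
Next Tuesday: 2020-04-28.
Next Friday: 2020-05-01.
Next Monday: 2020-05-04.
The following Tuesday is 2020-05-05.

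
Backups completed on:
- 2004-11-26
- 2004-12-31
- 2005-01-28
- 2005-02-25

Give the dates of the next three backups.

2005-03-25, 2005-04-29, 2005-05-27

All Fridays; the gaps (35, 28, 28) vary with month length.
This is the last Friday of each month.
March 2005 ends with Friday 2005-03-25.
April 2005 ends with Friday 2005-04-29.
Last Friday of May 2005: 2005-05-27.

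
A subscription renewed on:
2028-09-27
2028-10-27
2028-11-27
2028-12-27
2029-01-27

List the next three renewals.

2029-02-27, 2029-03-27, 2029-04-27

Gaps: 30, 31, 30, 31 days — not constant. Every event is on the 27th of the month.
Pattern: the 27th of each month.
February 2029: 2029-02-27.
Next: March 2029 → 2029-03-27.
April 2029: 2029-04-27.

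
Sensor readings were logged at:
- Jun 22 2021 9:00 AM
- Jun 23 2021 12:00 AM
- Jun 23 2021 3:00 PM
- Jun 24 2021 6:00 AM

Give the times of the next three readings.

Jun 24 2021 9:00 PM, Jun 25 2021 12:00 PM, Jun 26 2021 3:00 AM

The interval is a steady 15 hours (15, 15, 15).
Jun 24 2021 6:00 AM + 15 h = Jun 24 2021 9:00 PM.
Jun 24 2021 9:00 PM + 15 h = Jun 25 2021 12:00 PM.
Jun 25 2021 12:00 PM + 15 h = Jun 26 2021 3:00 AM.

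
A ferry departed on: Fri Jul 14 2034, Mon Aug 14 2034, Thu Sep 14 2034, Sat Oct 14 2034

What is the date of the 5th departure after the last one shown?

Wed Mar 14 2035

Gaps: 31, 31, 30 days — not constant. Every event is on the 14th of the month.
Pattern: the 14th of each month.
Next: November 2034 → Tue Nov 14 2034.
Next: December 2034 → Thu Dec 14 2034.
January 2035: Sun Jan 14 2035.
Next: February 2035 → Wed Feb 14 2035.
March 2035: Wed Mar 14 2035.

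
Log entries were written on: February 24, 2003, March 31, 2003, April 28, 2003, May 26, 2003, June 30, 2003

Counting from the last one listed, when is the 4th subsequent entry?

These are Mondays with 35, 28, 28, 35-day gaps.
Each is the final Monday of its month — March 31, 2003 is past the 28th, so '4th Monday' doesn't fit.
July 2003 ends with Monday July 28, 2003.
August 2003 ends with Monday August 25, 2003.
Last Monday of September 2003: September 29, 2003.
Last Monday of October 2003: October 27, 2003.

October 27, 2003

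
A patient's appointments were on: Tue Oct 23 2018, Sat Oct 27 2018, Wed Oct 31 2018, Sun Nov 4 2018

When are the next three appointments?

The spacing is 4, 4, 4 days — always 4 days.
Sun Nov 4 2018 + 4 days = Thu Nov 8 2018.
Thu Nov 8 2018 + 4 days = Mon Nov 12 2018.
Mon Nov 12 2018 + 4 days = Fri Nov 16 2018.

Thu Nov 8 2018, Mon Nov 12 2018, Fri Nov 16 2018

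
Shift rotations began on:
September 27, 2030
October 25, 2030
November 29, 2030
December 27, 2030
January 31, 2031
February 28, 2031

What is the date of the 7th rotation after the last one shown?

Every date is a Friday; gaps 28, 35, 28, 35, 28 days.
Each is the last Friday of its month (at least one falls on the 29th or later, ruling out '4th Friday').
March 2031 ends with Friday March 28, 2031.
April 2031 ends with Friday April 25, 2031.
May 2031 ends with Friday May 30, 2031.
June 2031 ends with Friday June 27, 2031.
July 2031 ends with Friday July 25, 2031.
August 2031 ends with Friday August 29, 2031.
September 2031 ends with Friday September 26, 2031.

September 26, 2031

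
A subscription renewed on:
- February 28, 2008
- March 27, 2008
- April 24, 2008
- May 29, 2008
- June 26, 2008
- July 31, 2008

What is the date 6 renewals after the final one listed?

Every date is a Thursday; gaps 28, 28, 35, 28, 35 days.
Each is the last Thursday of its month (at least one falls on the 29th or later, ruling out '4th Thursday').
August 2008 ends with Thursday August 28, 2008.
September 2008 ends with Thursday September 25, 2008.
October 2008 ends with Thursday October 30, 2008.
November 2008 ends with Thursday November 27, 2008.
December 2008 ends with Thursday December 25, 2008.
Last Thursday of January 2009: January 29, 2009.

January 29, 2009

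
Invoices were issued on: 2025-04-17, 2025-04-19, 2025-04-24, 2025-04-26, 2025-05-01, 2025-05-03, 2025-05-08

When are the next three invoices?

Every event lands on a Thursday or Saturday (gaps cycle 2, 5, 2, 5, 2, 5).
So the schedule is: every Thursday and Saturday.
Next Saturday: 2025-05-10.
The following Thursday is 2025-05-15.
Next Saturday: 2025-05-17.

2025-05-10, 2025-05-15, 2025-05-17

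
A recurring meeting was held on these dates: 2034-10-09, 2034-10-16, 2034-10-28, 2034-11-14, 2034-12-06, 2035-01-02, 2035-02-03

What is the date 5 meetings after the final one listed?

2035-09-26

Gaps: 7, 12, 17, 22, 27, 32 days — each gap is 5 larger than the previous one.
Next gap: 37 days. 2035-02-03 + 37 days = 2035-03-12.
Next gap: 42 days. 2035-03-12 + 42 days = 2035-04-23.
Next gap: 47 days. 2035-04-23 + 47 days = 2035-06-09.
Next gap: 52 days. 2035-06-09 + 52 days = 2035-07-31.
Next gap: 57 days. 2035-07-31 + 57 days = 2035-09-26.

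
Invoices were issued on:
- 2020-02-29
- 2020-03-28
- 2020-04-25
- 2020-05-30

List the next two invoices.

2020-06-27, 2020-07-25

All Saturdays; the gaps (28, 28, 35) vary with month length.
This is the last Saturday of each month.
June 2020 ends with Saturday 2020-06-27.
July 2020 ends with Saturday 2020-07-25.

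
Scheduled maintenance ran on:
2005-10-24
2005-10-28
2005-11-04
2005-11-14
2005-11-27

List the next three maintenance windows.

2005-12-13, 2006-01-01, 2006-01-23

Intervals are 4, 7, 10, 13 days — an arithmetic progression with common difference 3.
Next gap: 16 days. 2005-11-27 + 16 days = 2005-12-13.
Next gap: 19 days. 2005-12-13 + 19 days = 2006-01-01.
Next gap: 22 days. 2006-01-01 + 22 days = 2006-01-23.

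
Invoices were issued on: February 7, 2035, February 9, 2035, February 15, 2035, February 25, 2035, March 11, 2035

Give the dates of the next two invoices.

The spacing grows by 4 each time: 2, 6, 10, 14 days.
Next gap: 18 days. March 11, 2035 + 18 days = March 29, 2035.
Next gap: 22 days. March 29, 2035 + 22 days = April 20, 2035.

March 29, 2035; April 20, 2035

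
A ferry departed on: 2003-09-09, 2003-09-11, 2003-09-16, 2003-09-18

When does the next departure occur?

Gaps: 2, 5, 2 days — not constant, but cyclic with period 2.
The events fall on every Tuesday and Thursday.
The following Tuesday is 2003-09-23.

2003-09-23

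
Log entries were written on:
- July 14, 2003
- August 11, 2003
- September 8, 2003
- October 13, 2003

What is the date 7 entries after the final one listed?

All dates are Mondays, 28, 28, 35 days apart.
Specifically, the 2nd Monday of each month.
November 2003 — 2nd Monday is November 10, 2003.
2nd Monday of December 2003: December 8, 2003.
January 2004 — 2nd Monday is January 12, 2004.
2nd Monday of February 2004: February 9, 2004.
March 2004 — 2nd Monday is March 8, 2004.
2nd Monday of April 2004: April 12, 2004.
2nd Monday of May 2004: May 10, 2004.

May 10, 2004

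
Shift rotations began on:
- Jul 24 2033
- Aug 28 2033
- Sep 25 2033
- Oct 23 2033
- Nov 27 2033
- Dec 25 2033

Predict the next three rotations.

Jan 22 2034, Feb 26 2034, Mar 26 2034

All dates are Sundays, 35, 28, 28, 35, 28 days apart.
Specifically, the 4th Sunday of each month.
4th Sunday of January 2034: Jan 22 2034.
4th Sunday of February 2034: Feb 26 2034.
March 2034 — 4th Sunday is Mar 26 2034.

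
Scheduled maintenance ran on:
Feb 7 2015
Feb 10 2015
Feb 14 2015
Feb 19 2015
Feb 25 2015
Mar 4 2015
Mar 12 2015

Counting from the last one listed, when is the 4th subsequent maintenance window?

Intervals are 3, 4, 5, 6, 7, 8 days — an arithmetic progression with common difference 1.
Next gap: 9 days. Mar 12 2015 + 9 days = Mar 21 2015.
Next gap: 10 days. Mar 21 2015 + 10 days = Mar 31 2015.
Next gap: 11 days. Mar 31 2015 + 11 days = Apr 11 2015.
Next gap: 12 days. Apr 11 2015 + 12 days = Apr 23 2015.

Apr 23 2015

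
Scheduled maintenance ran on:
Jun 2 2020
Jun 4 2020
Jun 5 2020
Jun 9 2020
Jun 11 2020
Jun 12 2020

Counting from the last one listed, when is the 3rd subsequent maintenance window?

Jun 19 2020

Gaps: 2, 1, 4, 2, 1 days — not constant, but cyclic with period 3.
The events fall on every Tuesday, Thursday and Friday.
Next Tuesday: Jun 16 2020.
The following Thursday is Jun 18 2020.
Next Friday: Jun 19 2020.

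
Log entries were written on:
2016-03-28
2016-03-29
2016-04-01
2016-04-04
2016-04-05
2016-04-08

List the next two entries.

2016-04-11, 2016-04-12

Every event lands on a Monday or Tuesday or Friday (gaps cycle 1, 3, 3, 1, 3).
So the schedule is: every Monday, Tuesday and Friday.
The following Monday is 2016-04-11.
Next Tuesday: 2016-04-12.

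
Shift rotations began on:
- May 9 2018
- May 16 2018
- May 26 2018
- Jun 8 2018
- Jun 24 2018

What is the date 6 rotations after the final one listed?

The spacing grows by 3 each time: 7, 10, 13, 16 days.
Next gap: 19 days. Jun 24 2018 + 19 days = Jul 13 2018.
Next gap: 22 days. Jul 13 2018 + 22 days = Aug 4 2018.
Next gap: 25 days. Aug 4 2018 + 25 days = Aug 29 2018.
Next gap: 28 days. Aug 29 2018 + 28 days = Sep 26 2018.
Next gap: 31 days. Sep 26 2018 + 31 days = Oct 27 2018.
Next gap: 34 days. Oct 27 2018 + 34 days = Nov 30 2018.

Nov 30 2018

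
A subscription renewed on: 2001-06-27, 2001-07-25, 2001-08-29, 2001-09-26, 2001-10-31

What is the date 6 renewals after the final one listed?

2002-04-24

All Wednesdays; the gaps (28, 35, 28, 35) vary with month length.
This is the last Wednesday of each month.
November 2001 ends with Wednesday 2001-11-28.
Last Wednesday of December 2001: 2001-12-26.
Last Wednesday of January 2002: 2002-01-30.
February 2002 ends with Wednesday 2002-02-27.
Last Wednesday of March 2002: 2002-03-27.
April 2002 ends with Wednesday 2002-04-24.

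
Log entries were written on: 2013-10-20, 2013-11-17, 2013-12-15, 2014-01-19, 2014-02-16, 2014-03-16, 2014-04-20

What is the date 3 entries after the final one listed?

2014-07-20

Gaps: 28, 28, 35, 28, 28, 35 days — a mix of 28 and 35. Every date is a Sunday.
Each is the 3rd Sunday of its month.
May 2014 — 3rd Sunday is 2014-05-18.
3rd Sunday of June 2014: 2014-06-15.
July 2014 — 3rd Sunday is 2014-07-20.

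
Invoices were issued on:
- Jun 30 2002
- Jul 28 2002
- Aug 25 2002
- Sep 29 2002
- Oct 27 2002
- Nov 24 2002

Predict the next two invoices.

Every date is a Sunday; gaps 28, 28, 35, 28, 28 days.
Each is the last Sunday of its month (at least one falls on the 29th or later, ruling out '4th Sunday').
Last Sunday of December 2002: Dec 29 2002.
January 2003 ends with Sunday Jan 26 2003.

Dec 29 2002, Jan 26 2003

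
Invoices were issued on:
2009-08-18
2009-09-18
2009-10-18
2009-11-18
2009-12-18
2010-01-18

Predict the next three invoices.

Gaps: 31, 30, 31, 30, 31 days — not constant. Every event is on the 18th of the month.
Pattern: the 18th of each month.
Next: February 2010 → 2010-02-18.
Next: March 2010 → 2010-03-18.
April 2010: 2010-04-18.

2010-02-18, 2010-03-18, 2010-04-18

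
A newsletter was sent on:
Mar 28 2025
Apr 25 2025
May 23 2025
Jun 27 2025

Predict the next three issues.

Jul 25 2025, Aug 22 2025, Sep 26 2025

All dates are Fridays, 28, 28, 35 days apart.
Specifically, the 4th Friday of each month.
July 2025 — 4th Friday is Jul 25 2025.
August 2025 — 4th Friday is Aug 22 2025.
4th Friday of September 2025: Sep 26 2025.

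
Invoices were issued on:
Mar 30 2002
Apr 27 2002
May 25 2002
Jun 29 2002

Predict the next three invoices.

Jul 27 2002, Aug 31 2002, Sep 28 2002

All Saturdays; the gaps (28, 28, 35) vary with month length.
This is the last Saturday of each month.
Last Saturday of July 2002: Jul 27 2002.
August 2002 ends with Saturday Aug 31 2002.
Last Saturday of September 2002: Sep 28 2002.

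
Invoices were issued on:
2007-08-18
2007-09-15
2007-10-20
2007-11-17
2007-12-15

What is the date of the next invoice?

2008-01-19

Gaps: 28, 35, 28, 28 days — a mix of 28 and 35. Every date is a Saturday.
Each is the 3rd Saturday of its month.
January 2008 — 3rd Saturday is 2008-01-19.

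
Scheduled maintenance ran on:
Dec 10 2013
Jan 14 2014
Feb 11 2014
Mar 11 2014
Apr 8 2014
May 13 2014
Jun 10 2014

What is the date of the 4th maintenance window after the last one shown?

These are Tuesdays at 28- or 35-day spacing (35, 28, 28, 28, 35, 28).
The pattern: 2nd Tuesday of the month.
July 2014 — 2nd Tuesday is Jul 8 2014.
August 2014 — 2nd Tuesday is Aug 12 2014.
2nd Tuesday of September 2014: Sep 9 2014.
2nd Tuesday of October 2014: Oct 14 2014.

Oct 14 2014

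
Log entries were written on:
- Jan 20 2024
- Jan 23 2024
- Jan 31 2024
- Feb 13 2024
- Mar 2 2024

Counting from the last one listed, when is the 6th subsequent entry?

Oct 1 2024

The spacing grows by 5 each time: 3, 8, 13, 18 days.
Next gap: 23 days. Mar 2 2024 + 23 days = Mar 25 2024.
Next gap: 28 days. Mar 25 2024 + 28 days = Apr 22 2024.
Next gap: 33 days. Apr 22 2024 + 33 days = May 25 2024.
Next gap: 38 days. May 25 2024 + 38 days = Jul 2 2024.
Next gap: 43 days. Jul 2 2024 + 43 days = Aug 14 2024.
Next gap: 48 days. Aug 14 2024 + 48 days = Oct 1 2024.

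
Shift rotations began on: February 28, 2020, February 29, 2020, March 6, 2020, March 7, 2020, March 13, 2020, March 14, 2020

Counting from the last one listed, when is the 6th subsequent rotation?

The gap pattern 1, 6, 1, 6, 1 repeats every 2 events.
These are the Fridays and Saturdays of each week.
Next Friday: March 20, 2020.
Next Saturday: March 21, 2020.
The following Friday is March 27, 2020.
The following Saturday is March 28, 2020.
Next Friday: April 3, 2020.
Next Saturday: April 4, 2020.

April 4, 2020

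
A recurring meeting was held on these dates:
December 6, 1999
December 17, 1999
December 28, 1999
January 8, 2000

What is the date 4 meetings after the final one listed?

Gaps between consecutive events: 11, 11, 11 days — a constant 11-day interval.
January 8, 2000 + 11 days = January 19, 2000.
January 19, 2000 + 11 days = January 30, 2000.
January 30, 2000 + 11 days = February 10, 2000.
February 10, 2000 + 11 days = February 21, 2000.

February 21, 2000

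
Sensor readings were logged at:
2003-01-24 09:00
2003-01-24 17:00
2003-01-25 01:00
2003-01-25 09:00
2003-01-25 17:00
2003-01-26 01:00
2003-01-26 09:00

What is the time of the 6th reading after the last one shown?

Spacing: 8, 8, 8, 8, 8, 8 h — constant 8 h.
2003-01-26 09:00 + 8 h = 2003-01-26 17:00.
2003-01-26 17:00 + 8 h = 2003-01-27 01:00.
2003-01-27 01:00 + 8 h = 2003-01-27 09:00.
2003-01-27 09:00 + 8 h = 2003-01-27 17:00.
2003-01-27 17:00 + 8 h = 2003-01-28 01:00.
2003-01-28 01:00 + 8 h = 2003-01-28 09:00.

2003-01-28 09:00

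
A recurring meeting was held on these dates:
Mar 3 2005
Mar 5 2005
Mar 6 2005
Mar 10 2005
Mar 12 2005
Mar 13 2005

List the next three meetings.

Mar 17 2005, Mar 19 2005, Mar 20 2005

Every event lands on a Thursday or Saturday or Sunday (gaps cycle 2, 1, 4, 2, 1).
So the schedule is: every Thursday, Saturday and Sunday.
Next Thursday: Mar 17 2005.
Next Saturday: Mar 19 2005.
Next Sunday: Mar 20 2005.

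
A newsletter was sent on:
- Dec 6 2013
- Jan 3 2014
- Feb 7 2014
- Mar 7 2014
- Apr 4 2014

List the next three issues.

These are Fridays at 28- or 35-day spacing (28, 35, 28, 28).
The pattern: 1st Friday of the month.
May 2014 — 1st Friday is May 2 2014.
June 2014 — 1st Friday is Jun 6 2014.
1st Friday of July 2014: Jul 4 2014.

May 2 2014, Jun 6 2014, Jul 4 2014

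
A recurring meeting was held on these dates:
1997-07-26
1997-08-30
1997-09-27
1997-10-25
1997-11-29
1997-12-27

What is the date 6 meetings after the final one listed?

1998-06-27

These are Saturdays with 35, 28, 28, 35, 28-day gaps.
Each is the final Saturday of its month — 1997-08-30 is past the 28th, so '4th Saturday' doesn't fit.
Last Saturday of January 1998: 1998-01-31.
Last Saturday of February 1998: 1998-02-28.
March 1998 ends with Saturday 1998-03-28.
April 1998 ends with Saturday 1998-04-25.
Last Saturday of May 1998: 1998-05-30.
June 1998 ends with Saturday 1998-06-27.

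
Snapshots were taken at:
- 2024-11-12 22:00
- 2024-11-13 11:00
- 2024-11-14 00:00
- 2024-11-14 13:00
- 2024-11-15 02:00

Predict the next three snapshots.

2024-11-15 15:00, 2024-11-16 04:00, 2024-11-16 17:00

Gaps: 13, 13, 13, 13 hours — each event is 13 hours after the previous one.
2024-11-15 02:00 + 13 h = 2024-11-15 15:00.
2024-11-15 15:00 + 13 h = 2024-11-16 04:00.
2024-11-16 04:00 + 13 h = 2024-11-16 17:00.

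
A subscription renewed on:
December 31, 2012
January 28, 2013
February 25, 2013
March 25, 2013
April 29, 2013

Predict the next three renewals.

All Mondays; the gaps (28, 28, 28, 35) vary with month length.
This is the last Monday of each month.
Last Monday of May 2013: May 27, 2013.
June 2013 ends with Monday June 24, 2013.
July 2013 ends with Monday July 29, 2013.

May 27, 2013; June 24, 2013; July 29, 2013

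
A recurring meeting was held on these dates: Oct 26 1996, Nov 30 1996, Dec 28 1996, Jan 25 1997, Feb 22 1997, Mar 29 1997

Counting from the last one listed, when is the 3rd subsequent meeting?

Jun 28 1997

These are Saturdays with 35, 28, 28, 28, 35-day gaps.
Each is the final Saturday of its month — Nov 30 1996 is past the 28th, so '4th Saturday' doesn't fit.
Last Saturday of April 1997: Apr 26 1997.
May 1997 ends with Saturday May 31 1997.
June 1997 ends with Saturday Jun 28 1997.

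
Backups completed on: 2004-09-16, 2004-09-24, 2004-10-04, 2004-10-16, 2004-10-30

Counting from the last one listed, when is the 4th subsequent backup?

2005-01-14

Intervals are 8, 10, 12, 14 days — an arithmetic progression with common difference 2.
Next gap: 16 days. 2004-10-30 + 16 days = 2004-11-15.
Next gap: 18 days. 2004-11-15 + 18 days = 2004-12-03.
Next gap: 20 days. 2004-12-03 + 20 days = 2004-12-23.
Next gap: 22 days. 2004-12-23 + 22 days = 2005-01-14.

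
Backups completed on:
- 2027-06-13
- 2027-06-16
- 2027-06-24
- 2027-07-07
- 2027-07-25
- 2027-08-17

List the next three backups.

Gaps: 3, 8, 13, 18, 23 days — each gap is 5 larger than the previous one.
Next gap: 28 days. 2027-08-17 + 28 days = 2027-09-14.
Next gap: 33 days. 2027-09-14 + 33 days = 2027-10-17.
Next gap: 38 days. 2027-10-17 + 38 days = 2027-11-24.

2027-09-14, 2027-10-17, 2027-11-24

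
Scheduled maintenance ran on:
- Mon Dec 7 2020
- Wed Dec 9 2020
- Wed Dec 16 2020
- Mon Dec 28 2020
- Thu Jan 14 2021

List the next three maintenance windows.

Gaps: 2, 7, 12, 17 days — each gap is 5 larger than the previous one.
Next gap: 22 days. Thu Jan 14 2021 + 22 days = Fri Feb 5 2021.
Next gap: 27 days. Fri Feb 5 2021 + 27 days = Thu Mar 4 2021.
Next gap: 32 days. Thu Mar 4 2021 + 32 days = Mon Apr 5 2021.

Fri Feb 5 2021, Thu Mar 4 2021, Mon Apr 5 2021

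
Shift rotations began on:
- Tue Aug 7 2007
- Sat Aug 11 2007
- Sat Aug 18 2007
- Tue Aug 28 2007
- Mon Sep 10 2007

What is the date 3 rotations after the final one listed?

Tue Nov 6 2007

Gaps: 4, 7, 10, 13 days — each gap is 3 larger than the previous one.
Next gap: 16 days. Mon Sep 10 2007 + 16 days = Wed Sep 26 2007.
Next gap: 19 days. Wed Sep 26 2007 + 19 days = Mon Oct 15 2007.
Next gap: 22 days. Mon Oct 15 2007 + 22 days = Tue Nov 6 2007.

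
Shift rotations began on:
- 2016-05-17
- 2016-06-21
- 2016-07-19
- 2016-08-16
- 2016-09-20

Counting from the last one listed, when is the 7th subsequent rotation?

2017-04-18

These are Tuesdays at 28- or 35-day spacing (35, 28, 28, 35).
The pattern: 3rd Tuesday of the month.
3rd Tuesday of October 2016: 2016-10-18.
3rd Tuesday of November 2016: 2016-11-15.
December 2016 — 3rd Tuesday is 2016-12-20.
3rd Tuesday of January 2017: 2017-01-17.
February 2017 — 3rd Tuesday is 2017-02-21.
March 2017 — 3rd Tuesday is 2017-03-21.
3rd Tuesday of April 2017: 2017-04-18.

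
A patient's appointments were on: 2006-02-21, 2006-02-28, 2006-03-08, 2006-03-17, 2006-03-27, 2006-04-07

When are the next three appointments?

2006-04-19, 2006-05-02, 2006-05-16

Intervals are 7, 8, 9, 10, 11 days — an arithmetic progression with common difference 1.
Next gap: 12 days. 2006-04-07 + 12 days = 2006-04-19.
Next gap: 13 days. 2006-04-19 + 13 days = 2006-05-02.
Next gap: 14 days. 2006-05-02 + 14 days = 2006-05-16.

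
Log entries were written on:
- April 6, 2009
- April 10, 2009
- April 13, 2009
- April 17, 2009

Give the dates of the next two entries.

April 20, 2009; April 24, 2009

Every event lands on a Monday or Friday (gaps cycle 4, 3, 4).
So the schedule is: every Monday and Friday.
Next Monday: April 20, 2009.
The following Friday is April 24, 2009.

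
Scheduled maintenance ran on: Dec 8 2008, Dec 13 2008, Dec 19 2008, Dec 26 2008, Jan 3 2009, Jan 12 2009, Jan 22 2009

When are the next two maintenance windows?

Feb 2 2009, Feb 14 2009

The spacing grows by 1 each time: 5, 6, 7, 8, 9, 10 days.
Next gap: 11 days. Jan 22 2009 + 11 days = Feb 2 2009.
Next gap: 12 days. Feb 2 2009 + 12 days = Feb 14 2009.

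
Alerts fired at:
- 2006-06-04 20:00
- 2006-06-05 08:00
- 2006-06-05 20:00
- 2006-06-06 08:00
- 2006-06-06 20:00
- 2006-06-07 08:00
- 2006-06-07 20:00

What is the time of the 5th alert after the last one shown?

Spacing: 12, 12, 12, 12, 12, 12 h — constant 12 h.
2006-06-07 20:00 + 12 h = 2006-06-08 08:00.
2006-06-08 08:00 + 12 h = 2006-06-08 20:00.
2006-06-08 20:00 + 12 h = 2006-06-09 08:00.
2006-06-09 08:00 + 12 h = 2006-06-09 20:00.
2006-06-09 20:00 + 12 h = 2006-06-10 08:00.

2006-06-10 08:00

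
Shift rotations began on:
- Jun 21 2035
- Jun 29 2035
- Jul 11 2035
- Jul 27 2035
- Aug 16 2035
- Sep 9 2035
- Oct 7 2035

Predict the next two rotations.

Nov 8 2035, Dec 14 2035

The spacing grows by 4 each time: 8, 12, 16, 20, 24, 28 days.
Next gap: 32 days. Oct 7 2035 + 32 days = Nov 8 2035.
Next gap: 36 days. Nov 8 2035 + 36 days = Dec 14 2035.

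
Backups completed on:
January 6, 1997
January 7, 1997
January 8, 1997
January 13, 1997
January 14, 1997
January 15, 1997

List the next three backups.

January 20, 1997; January 21, 1997; January 22, 1997

The gap pattern 1, 1, 5, 1, 1 repeats every 3 events.
These are the Mondays, Tuesdays and Wednesdays of each week.
Next Monday: January 20, 1997.
The following Tuesday is January 21, 1997.
Next Wednesday: January 22, 1997.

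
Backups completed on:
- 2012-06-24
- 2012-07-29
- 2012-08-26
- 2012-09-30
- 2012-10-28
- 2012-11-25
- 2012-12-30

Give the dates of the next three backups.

2013-01-27, 2013-02-24, 2013-03-31

These are Sundays with 35, 28, 35, 28, 28, 35-day gaps.
Each is the final Sunday of its month — 2012-07-29 is past the 28th, so '4th Sunday' doesn't fit.
January 2013 ends with Sunday 2013-01-27.
February 2013 ends with Sunday 2013-02-24.
Last Sunday of March 2013: 2013-03-31.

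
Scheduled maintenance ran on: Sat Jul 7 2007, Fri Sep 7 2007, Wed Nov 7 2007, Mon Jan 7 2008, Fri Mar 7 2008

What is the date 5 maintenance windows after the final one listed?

Wed Jan 7 2009

The day-of-month is always 7 (62, 61, 61, 60 days between events).
So this recurs on the 7th of every 2 months.
May 2008: Wed May 7 2008.
Next: July 2008 → Mon Jul 7 2008.
Next: September 2008 → Sun Sep 7 2008.
Next: November 2008 → Fri Nov 7 2008.
January 2009: Wed Jan 7 2009.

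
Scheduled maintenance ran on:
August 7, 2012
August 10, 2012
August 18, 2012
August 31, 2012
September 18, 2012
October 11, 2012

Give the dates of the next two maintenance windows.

November 8, 2012; December 11, 2012

The spacing grows by 5 each time: 3, 8, 13, 18, 23 days.
Next gap: 28 days. October 11, 2012 + 28 days = November 8, 2012.
Next gap: 33 days. November 8, 2012 + 33 days = December 11, 2012.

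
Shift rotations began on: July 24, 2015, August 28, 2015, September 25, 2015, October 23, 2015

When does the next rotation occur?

Gaps: 35, 28, 28 days — a mix of 28 and 35. Every date is a Friday.
Each is the 4th Friday of its month.
November 2015 — 4th Friday is November 27, 2015.

November 27, 2015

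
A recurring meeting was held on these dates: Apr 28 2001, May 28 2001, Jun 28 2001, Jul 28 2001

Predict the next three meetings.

The day-of-month is always 28 (30, 31, 30 days between events).
So this recurs on the 28th of each month.
August 2001: Aug 28 2001.
Next: September 2001 → Sep 28 2001.
October 2001: Oct 28 2001.

Aug 28 2001, Sep 28 2001, Oct 28 2001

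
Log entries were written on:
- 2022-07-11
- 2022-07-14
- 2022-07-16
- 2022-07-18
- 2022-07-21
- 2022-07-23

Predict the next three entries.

The gap pattern 3, 2, 2, 3, 2 repeats every 3 events.
These are the Mondays, Thursdays and Saturdays of each week.
Next Monday: 2022-07-25.
The following Thursday is 2022-07-28.
Next Saturday: 2022-07-30.

2022-07-25, 2022-07-28, 2022-07-30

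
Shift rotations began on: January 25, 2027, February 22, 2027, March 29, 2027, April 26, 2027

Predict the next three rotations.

May 31, 2027; June 28, 2027; July 26, 2027

These are Mondays with 28, 35, 28-day gaps.
Each is the final Monday of its month — March 29, 2027 is past the 28th, so '4th Monday' doesn't fit.
May 2027 ends with Monday May 31, 2027.
June 2027 ends with Monday June 28, 2027.
Last Monday of July 2027: July 26, 2027.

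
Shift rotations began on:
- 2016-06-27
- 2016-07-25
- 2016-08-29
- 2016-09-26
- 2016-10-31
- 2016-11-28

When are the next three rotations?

2016-12-26, 2017-01-30, 2017-02-27

These are Mondays with 28, 35, 28, 35, 28-day gaps.
Each is the final Monday of its month — 2016-08-29 is past the 28th, so '4th Monday' doesn't fit.
December 2016 ends with Monday 2016-12-26.
Last Monday of January 2017: 2017-01-30.
February 2017 ends with Monday 2017-02-27.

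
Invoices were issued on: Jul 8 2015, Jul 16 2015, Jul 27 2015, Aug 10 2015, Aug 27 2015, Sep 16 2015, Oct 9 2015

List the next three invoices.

Nov 4 2015, Dec 3 2015, Jan 4 2016

Gaps: 8, 11, 14, 17, 20, 23 days — each gap is 3 larger than the previous one.
Next gap: 26 days. Oct 9 2015 + 26 days = Nov 4 2015.
Next gap: 29 days. Nov 4 2015 + 29 days = Dec 3 2015.
Next gap: 32 days. Dec 3 2015 + 32 days = Jan 4 2016.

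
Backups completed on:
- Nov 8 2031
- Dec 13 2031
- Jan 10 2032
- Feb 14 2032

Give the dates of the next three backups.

Mar 13 2032, Apr 10 2032, May 8 2032

Gaps: 35, 28, 35 days — a mix of 28 and 35. Every date is a Saturday.
Each is the 2nd Saturday of its month.
March 2032 — 2nd Saturday is Mar 13 2032.
2nd Saturday of April 2032: Apr 10 2032.
2nd Saturday of May 2032: May 8 2032.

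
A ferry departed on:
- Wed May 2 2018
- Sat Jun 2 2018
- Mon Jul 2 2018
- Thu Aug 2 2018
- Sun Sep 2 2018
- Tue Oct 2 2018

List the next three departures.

Fri Nov 2 2018, Sun Dec 2 2018, Wed Jan 2 2019

The day-of-month is always 2 (31, 30, 31, 31, 30 days between events).
So this recurs on the 2nd of each month.
November 2018: Fri Nov 2 2018.
Next: December 2018 → Sun Dec 2 2018.
January 2019: Wed Jan 2 2019.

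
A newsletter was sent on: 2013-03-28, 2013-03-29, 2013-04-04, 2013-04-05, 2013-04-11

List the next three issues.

The gap pattern 1, 6, 1, 6 repeats every 2 events.
These are the Thursdays and Fridays of each week.
The following Friday is 2013-04-12.
Next Thursday: 2013-04-18.
The following Friday is 2013-04-19.

2013-04-12, 2013-04-18, 2013-04-19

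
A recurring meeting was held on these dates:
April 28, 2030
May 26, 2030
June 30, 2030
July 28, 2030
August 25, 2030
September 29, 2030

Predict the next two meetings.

October 27, 2030; November 24, 2030

All Sundays; the gaps (28, 35, 28, 28, 35) vary with month length.
This is the last Sunday of each month.
Last Sunday of October 2030: October 27, 2030.
Last Sunday of November 2030: November 24, 2030.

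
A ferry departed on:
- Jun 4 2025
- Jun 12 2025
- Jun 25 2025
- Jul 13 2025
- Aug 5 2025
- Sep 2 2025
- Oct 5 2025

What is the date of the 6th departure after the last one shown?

Aug 4 2026

The spacing grows by 5 each time: 8, 13, 18, 23, 28, 33 days.
Next gap: 38 days. Oct 5 2025 + 38 days = Nov 12 2025.
Next gap: 43 days. Nov 12 2025 + 43 days = Dec 25 2025.
Next gap: 48 days. Dec 25 2025 + 48 days = Feb 11 2026.
Next gap: 53 days. Feb 11 2026 + 53 days = Apr 5 2026.
Next gap: 58 days. Apr 5 2026 + 58 days = Jun 2 2026.
Next gap: 63 days. Jun 2 2026 + 63 days = Aug 4 2026.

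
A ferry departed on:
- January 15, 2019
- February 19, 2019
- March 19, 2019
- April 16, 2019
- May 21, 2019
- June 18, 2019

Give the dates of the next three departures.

July 16, 2019; August 20, 2019; September 17, 2019

All dates are Tuesdays, 35, 28, 28, 35, 28 days apart.
Specifically, the 3rd Tuesday of each month.
July 2019 — 3rd Tuesday is July 16, 2019.
August 2019 — 3rd Tuesday is August 20, 2019.
3rd Tuesday of September 2019: September 17, 2019.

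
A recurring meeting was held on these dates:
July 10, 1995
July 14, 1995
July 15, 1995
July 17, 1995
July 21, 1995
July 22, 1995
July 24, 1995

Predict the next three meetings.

July 28, 1995; July 29, 1995; July 31, 1995

The gap pattern 4, 1, 2, 4, 1, 2 repeats every 3 events.
These are the Mondays, Fridays and Saturdays of each week.
The following Friday is July 28, 1995.
Next Saturday: July 29, 1995.
The following Monday is July 31, 1995.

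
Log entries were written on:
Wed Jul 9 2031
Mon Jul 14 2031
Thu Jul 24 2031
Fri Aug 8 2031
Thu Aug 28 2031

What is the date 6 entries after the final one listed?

Intervals are 5, 10, 15, 20 days — an arithmetic progression with common difference 5.
Next gap: 25 days. Thu Aug 28 2031 + 25 days = Mon Sep 22 2031.
Next gap: 30 days. Mon Sep 22 2031 + 30 days = Wed Oct 22 2031.
Next gap: 35 days. Wed Oct 22 2031 + 35 days = Wed Nov 26 2031.
Next gap: 40 days. Wed Nov 26 2031 + 40 days = Mon Jan 5 2032.
Next gap: 45 days. Mon Jan 5 2032 + 45 days = Thu Feb 19 2032.
Next gap: 50 days. Thu Feb 19 2032 + 50 days = Fri Apr 9 2032.

Fri Apr 9 2032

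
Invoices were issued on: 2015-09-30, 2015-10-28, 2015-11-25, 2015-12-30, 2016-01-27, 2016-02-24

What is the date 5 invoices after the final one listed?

Every date is a Wednesday; gaps 28, 28, 35, 28, 28 days.
Each is the last Wednesday of its month (at least one falls on the 29th or later, ruling out '4th Wednesday').
March 2016 ends with Wednesday 2016-03-30.
Last Wednesday of April 2016: 2016-04-27.
May 2016 ends with Wednesday 2016-05-25.
June 2016 ends with Wednesday 2016-06-29.
July 2016 ends with Wednesday 2016-07-27.

2016-07-27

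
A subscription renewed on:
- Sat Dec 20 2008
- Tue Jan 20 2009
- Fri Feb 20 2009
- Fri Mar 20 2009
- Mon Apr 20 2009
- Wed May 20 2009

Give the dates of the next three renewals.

The day-of-month is always 20 (31, 31, 28, 31, 30 days between events).
So this recurs on the 20th of each month.
June 2009: Sat Jun 20 2009.
July 2009: Mon Jul 20 2009.
Next: August 2009 → Thu Aug 20 2009.

Sat Jun 20 2009, Mon Jul 20 2009, Thu Aug 20 2009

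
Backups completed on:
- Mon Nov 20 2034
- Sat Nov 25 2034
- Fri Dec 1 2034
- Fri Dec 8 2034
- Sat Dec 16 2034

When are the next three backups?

Mon Dec 25 2034, Thu Jan 4 2035, Mon Jan 15 2035

Gaps: 5, 6, 7, 8 days — each gap is 1 larger than the previous one.
Next gap: 9 days. Sat Dec 16 2034 + 9 days = Mon Dec 25 2034.
Next gap: 10 days. Mon Dec 25 2034 + 10 days = Thu Jan 4 2035.
Next gap: 11 days. Thu Jan 4 2035 + 11 days = Mon Jan 15 2035.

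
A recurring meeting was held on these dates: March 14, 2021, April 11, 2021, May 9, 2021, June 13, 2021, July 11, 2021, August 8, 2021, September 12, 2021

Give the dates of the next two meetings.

October 10, 2021; November 14, 2021

All dates are Sundays, 28, 28, 35, 28, 28, 35 days apart.
Specifically, the 2nd Sunday of each month.
October 2021 — 2nd Sunday is October 10, 2021.
2nd Sunday of November 2021: November 14, 2021.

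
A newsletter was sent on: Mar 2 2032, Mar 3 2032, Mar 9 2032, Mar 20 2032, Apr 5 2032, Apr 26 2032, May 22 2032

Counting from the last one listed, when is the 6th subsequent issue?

Intervals are 1, 6, 11, 16, 21, 26 days — an arithmetic progression with common difference 5.
Next gap: 31 days. May 22 2032 + 31 days = Jun 22 2032.
Next gap: 36 days. Jun 22 2032 + 36 days = Jul 28 2032.
Next gap: 41 days. Jul 28 2032 + 41 days = Sep 7 2032.
Next gap: 46 days. Sep 7 2032 + 46 days = Oct 23 2032.
Next gap: 51 days. Oct 23 2032 + 51 days = Dec 13 2032.
Next gap: 56 days. Dec 13 2032 + 56 days = Feb 7 2033.

Feb 7 2033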